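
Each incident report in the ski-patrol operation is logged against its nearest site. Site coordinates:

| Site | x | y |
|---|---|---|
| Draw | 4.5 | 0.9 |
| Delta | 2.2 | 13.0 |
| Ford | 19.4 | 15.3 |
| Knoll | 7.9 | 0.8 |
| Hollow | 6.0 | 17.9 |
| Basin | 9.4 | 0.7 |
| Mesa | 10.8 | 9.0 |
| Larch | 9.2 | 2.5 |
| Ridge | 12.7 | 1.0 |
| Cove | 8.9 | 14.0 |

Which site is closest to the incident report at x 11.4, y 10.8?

Mesa

Squared distances to each site:
Draw: 145.620; Delta: 89.480; Ford: 84.250; Knoll: 112.250; Hollow: 79.570; Basin: 106.010; Mesa: 3.600; Larch: 73.730; Ridge: 97.730; Cove: 16.490.
Minimum at Mesa.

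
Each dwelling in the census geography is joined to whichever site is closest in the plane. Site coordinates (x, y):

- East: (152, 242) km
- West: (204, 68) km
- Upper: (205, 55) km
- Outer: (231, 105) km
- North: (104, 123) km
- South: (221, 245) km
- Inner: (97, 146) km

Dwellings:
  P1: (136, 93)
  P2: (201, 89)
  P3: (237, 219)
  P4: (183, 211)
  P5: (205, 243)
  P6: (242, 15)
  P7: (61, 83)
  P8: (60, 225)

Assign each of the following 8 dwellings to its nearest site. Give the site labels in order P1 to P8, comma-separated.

North, West, South, East, South, Upper, North, Inner

P1 → North (d²=1924.00)
P2 → West (d²=450.00)
P3 → South (d²=932.00)
P4 → East (d²=1922.00)
P5 → South (d²=260.00)
P6 → Upper (d²=2969.00)
P7 → North (d²=3449.00)
P8 → Inner (d²=7610.00)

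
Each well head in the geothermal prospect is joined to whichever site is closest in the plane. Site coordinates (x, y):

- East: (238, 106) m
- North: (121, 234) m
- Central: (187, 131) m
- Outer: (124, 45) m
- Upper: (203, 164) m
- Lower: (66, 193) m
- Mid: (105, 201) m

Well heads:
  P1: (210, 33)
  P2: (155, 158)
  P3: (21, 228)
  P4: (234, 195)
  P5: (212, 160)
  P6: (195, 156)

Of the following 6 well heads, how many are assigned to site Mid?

0

P1 → East
P2 → Central
P3 → Lower
P4 → Upper
P5 → Upper
P6 → Upper
0 of the 6 go to Mid.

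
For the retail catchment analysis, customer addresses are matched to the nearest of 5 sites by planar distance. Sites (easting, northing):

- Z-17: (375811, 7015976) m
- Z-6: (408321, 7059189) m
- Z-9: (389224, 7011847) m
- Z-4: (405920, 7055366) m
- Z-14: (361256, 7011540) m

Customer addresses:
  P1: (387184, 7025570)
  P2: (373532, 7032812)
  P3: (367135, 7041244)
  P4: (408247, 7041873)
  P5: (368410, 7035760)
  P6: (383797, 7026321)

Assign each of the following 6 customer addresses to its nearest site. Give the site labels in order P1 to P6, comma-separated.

P1 → Z-9 (d²=192482329.00)
P2 → Z-17 (d²=288644737.00)
P3 → Z-17 (d²=713744800.00)
P4 → Z-4 (d²=187475978.00)
P5 → Z-17 (d²=446181457.00)
P6 → Z-17 (d²=170795221.00)

Z-9, Z-17, Z-17, Z-4, Z-17, Z-17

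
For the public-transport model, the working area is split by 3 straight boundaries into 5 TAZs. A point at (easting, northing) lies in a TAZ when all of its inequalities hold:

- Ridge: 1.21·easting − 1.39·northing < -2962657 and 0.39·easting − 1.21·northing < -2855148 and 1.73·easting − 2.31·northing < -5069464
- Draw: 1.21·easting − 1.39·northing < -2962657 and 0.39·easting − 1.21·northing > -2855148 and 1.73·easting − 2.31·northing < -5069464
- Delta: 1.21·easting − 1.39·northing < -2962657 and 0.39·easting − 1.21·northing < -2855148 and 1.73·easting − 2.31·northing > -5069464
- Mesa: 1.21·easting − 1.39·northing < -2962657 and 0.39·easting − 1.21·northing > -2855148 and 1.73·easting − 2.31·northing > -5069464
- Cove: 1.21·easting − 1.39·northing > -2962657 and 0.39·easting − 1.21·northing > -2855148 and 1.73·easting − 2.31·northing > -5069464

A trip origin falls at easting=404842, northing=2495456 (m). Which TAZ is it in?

1.21·404842 − 1.39·2495456 = -2978825.020, which is < -2962657
0.39·404842 − 1.21·2495456 = -2861613.380, which is < -2855148
1.73·404842 − 2.31·2495456 = -5064126.700, which is > -5069464
This sign pattern matches Delta.

Delta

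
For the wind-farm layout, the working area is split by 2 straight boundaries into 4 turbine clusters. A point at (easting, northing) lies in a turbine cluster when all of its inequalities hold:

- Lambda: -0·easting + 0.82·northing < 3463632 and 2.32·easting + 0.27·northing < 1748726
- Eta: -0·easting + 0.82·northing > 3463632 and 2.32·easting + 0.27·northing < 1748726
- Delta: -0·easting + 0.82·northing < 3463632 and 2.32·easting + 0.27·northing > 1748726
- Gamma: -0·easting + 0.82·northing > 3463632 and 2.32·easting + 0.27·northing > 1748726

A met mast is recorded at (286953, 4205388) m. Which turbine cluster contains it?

-0·286953 + 0.82·4205388 = 3448418.160, which is < 3463632
2.32·286953 + 0.27·4205388 = 1801185.720, which is > 1748726
This sign pattern matches Delta.

Delta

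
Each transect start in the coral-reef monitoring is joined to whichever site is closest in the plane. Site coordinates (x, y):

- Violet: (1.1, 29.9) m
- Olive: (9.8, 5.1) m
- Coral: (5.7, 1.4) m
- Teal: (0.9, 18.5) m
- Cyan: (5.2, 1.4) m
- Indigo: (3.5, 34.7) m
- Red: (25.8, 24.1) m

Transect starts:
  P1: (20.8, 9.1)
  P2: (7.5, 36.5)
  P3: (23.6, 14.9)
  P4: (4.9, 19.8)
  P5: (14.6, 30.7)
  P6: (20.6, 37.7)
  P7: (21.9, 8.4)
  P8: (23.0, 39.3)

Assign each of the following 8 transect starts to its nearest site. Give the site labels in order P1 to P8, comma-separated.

Olive, Indigo, Red, Teal, Indigo, Red, Olive, Red

P1 → Olive (d²=137.00)
P2 → Indigo (d²=19.24)
P3 → Red (d²=89.48)
P4 → Teal (d²=17.69)
P5 → Indigo (d²=139.21)
P6 → Red (d²=212.00)
P7 → Olive (d²=157.30)
P8 → Red (d²=238.88)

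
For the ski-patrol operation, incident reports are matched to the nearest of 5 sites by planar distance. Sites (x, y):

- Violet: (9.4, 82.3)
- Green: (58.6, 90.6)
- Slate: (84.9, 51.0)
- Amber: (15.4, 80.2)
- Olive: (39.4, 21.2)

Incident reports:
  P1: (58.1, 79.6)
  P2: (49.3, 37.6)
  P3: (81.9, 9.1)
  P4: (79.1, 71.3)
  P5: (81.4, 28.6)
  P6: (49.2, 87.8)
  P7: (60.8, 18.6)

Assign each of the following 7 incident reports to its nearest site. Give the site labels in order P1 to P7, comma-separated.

Green, Olive, Slate, Slate, Slate, Green, Olive

P1 → Green (d²=121.25)
P2 → Olive (d²=366.97)
P3 → Slate (d²=1764.61)
P4 → Slate (d²=445.73)
P5 → Slate (d²=514.01)
P6 → Green (d²=96.20)
P7 → Olive (d²=464.72)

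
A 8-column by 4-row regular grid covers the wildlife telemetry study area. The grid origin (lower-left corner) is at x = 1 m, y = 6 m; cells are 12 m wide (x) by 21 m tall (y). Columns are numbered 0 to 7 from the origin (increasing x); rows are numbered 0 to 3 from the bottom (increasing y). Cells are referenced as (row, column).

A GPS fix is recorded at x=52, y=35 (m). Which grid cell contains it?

Column index: ⌊(52 − 1) / 12⌋ = ⌊4.250⌋ = 4
Row offset from origin: ⌊(35 − 6) / 21⌋ = ⌊1.381⌋ = 1 → row 1

(1, 4)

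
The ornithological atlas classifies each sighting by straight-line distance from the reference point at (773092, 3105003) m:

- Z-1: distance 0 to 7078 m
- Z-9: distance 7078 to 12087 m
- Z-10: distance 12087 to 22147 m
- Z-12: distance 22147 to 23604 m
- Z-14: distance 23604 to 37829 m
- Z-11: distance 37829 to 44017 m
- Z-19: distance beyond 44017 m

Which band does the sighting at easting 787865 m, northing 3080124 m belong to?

Distance = √((787865−773092)² + (3080124−3105003)²) = √(218241529.000 + 618964641.000) = 28934.515 m.
23604 ≤ 28934.515 < 37829 → Z-14.

Z-14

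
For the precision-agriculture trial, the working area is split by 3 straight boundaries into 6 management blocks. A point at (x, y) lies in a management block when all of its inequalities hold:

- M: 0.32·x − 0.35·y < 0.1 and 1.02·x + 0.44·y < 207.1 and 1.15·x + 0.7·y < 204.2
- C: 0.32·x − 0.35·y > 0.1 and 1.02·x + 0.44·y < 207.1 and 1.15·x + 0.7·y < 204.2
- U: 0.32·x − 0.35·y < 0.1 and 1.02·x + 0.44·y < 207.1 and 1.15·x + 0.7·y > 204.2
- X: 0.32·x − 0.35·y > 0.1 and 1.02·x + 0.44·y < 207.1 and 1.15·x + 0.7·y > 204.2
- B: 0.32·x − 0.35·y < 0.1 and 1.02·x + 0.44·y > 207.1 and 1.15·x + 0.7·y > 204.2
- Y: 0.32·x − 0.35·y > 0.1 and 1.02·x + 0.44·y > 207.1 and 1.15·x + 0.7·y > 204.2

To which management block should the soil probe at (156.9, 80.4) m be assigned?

X

0.32·156.9 − 0.35·80.4 = 22.068, which is > 0.1
1.02·156.9 + 0.44·80.4 = 195.414, which is < 207.1
1.15·156.9 + 0.7·80.4 = 236.715, which is > 204.2
This sign pattern matches X.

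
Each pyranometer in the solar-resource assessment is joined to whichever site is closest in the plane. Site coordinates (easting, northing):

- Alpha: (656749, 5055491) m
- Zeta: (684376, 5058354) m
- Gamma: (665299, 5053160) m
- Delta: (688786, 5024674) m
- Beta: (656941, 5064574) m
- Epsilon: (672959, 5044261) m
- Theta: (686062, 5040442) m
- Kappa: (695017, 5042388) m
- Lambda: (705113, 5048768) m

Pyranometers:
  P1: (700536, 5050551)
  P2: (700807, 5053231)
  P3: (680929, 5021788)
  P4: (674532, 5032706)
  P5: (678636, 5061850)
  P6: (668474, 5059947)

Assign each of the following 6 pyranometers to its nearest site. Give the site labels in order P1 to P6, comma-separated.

P1 → Lambda (d²=24128018.00)
P2 → Lambda (d²=38460005.00)
P3 → Delta (d²=70061445.00)
P4 → Epsilon (d²=135992354.00)
P5 → Zeta (d²=45169616.00)
P6 → Gamma (d²=56143994.00)

Lambda, Lambda, Delta, Epsilon, Zeta, Gamma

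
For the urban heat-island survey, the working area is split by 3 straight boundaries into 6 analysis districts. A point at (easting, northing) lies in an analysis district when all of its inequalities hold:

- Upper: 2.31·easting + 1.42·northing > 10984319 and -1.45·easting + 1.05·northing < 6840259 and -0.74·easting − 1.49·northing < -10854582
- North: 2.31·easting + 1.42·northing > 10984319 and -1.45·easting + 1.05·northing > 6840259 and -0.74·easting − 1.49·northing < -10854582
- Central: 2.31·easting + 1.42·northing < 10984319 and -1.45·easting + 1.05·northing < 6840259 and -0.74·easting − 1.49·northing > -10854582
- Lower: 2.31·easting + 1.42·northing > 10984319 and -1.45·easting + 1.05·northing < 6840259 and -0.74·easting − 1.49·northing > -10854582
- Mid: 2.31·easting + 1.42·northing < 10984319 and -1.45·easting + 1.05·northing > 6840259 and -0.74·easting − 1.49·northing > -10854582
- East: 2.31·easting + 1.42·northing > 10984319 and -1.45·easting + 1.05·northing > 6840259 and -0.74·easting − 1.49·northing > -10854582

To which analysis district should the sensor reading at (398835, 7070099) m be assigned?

Mid

2.31·398835 + 1.42·7070099 = 10960849.430, which is < 10984319
-1.45·398835 + 1.05·7070099 = 6845293.200, which is > 6840259
-0.74·398835 − 1.49·7070099 = -10829585.410, which is > -10854582
This sign pattern matches Mid.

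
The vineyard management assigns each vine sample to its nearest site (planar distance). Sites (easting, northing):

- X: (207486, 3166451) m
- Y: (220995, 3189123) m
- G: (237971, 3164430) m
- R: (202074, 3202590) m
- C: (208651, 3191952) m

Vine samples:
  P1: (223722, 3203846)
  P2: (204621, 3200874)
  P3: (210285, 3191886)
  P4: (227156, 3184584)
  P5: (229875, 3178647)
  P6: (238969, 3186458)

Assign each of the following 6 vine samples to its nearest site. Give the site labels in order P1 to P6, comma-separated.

P1 → Y (d²=224203258.00)
P2 → R (d²=9431865.00)
P3 → C (d²=2674312.00)
P4 → Y (d²=58560442.00)
P5 → Y (d²=188600976.00)
P6 → Y (d²=330166901.00)

Y, R, C, Y, Y, Y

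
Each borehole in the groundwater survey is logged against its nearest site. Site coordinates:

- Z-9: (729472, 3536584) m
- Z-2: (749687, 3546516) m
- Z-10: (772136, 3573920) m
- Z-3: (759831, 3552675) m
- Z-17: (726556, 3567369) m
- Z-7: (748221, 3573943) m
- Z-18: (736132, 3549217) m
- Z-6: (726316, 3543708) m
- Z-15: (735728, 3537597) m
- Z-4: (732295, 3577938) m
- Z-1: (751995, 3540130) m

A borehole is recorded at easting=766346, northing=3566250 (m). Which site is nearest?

Z-10

Squared distances to each site:
Z-9: 2239763432.000; Z-2: 666953037.000; Z-10: 92353000.000; Z-3: 226725850.000; Z-17: 1584496261.000; Z-7: 387697874.000; Z-18: 1203008885.000; Z-6: 2110542664.000; Z-15: 1758456333.000; Z-4: 1296079945.000; Z-1: 888205601.000.
Minimum at Z-10.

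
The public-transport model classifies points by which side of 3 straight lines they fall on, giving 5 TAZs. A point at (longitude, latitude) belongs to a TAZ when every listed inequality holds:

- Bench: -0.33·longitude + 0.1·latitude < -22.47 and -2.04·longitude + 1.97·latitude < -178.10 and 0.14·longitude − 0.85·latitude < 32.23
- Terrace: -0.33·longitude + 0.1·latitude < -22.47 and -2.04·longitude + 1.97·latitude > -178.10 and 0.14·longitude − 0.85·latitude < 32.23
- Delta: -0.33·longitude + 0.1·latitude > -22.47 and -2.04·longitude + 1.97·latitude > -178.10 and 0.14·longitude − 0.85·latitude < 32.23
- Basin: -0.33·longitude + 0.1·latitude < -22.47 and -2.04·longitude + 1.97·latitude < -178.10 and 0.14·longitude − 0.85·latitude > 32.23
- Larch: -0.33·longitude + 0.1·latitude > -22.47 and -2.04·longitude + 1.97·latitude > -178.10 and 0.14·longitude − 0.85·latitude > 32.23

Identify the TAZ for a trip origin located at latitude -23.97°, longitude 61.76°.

-0.33·61.76 + 0.1·-23.97 = -22.778, which is < -22.47
-2.04·61.76 + 1.97·-23.97 = -173.211, which is > -178.10
0.14·61.76 − 0.85·-23.97 = 29.021, which is < 32.23
This sign pattern matches Terrace.

Terrace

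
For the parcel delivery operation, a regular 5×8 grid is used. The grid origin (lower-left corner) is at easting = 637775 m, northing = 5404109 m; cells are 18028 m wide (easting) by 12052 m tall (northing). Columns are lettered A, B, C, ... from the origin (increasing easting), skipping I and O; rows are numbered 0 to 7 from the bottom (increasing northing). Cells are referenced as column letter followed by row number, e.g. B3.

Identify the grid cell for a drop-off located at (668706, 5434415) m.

Column index: ⌊(668706 − 637775) / 18028⌋ = ⌊1.716⌋ = 1 → column B
Row offset from origin: ⌊(5434415 − 5404109) / 12052⌋ = ⌊2.515⌋ = 2 → row 2

B2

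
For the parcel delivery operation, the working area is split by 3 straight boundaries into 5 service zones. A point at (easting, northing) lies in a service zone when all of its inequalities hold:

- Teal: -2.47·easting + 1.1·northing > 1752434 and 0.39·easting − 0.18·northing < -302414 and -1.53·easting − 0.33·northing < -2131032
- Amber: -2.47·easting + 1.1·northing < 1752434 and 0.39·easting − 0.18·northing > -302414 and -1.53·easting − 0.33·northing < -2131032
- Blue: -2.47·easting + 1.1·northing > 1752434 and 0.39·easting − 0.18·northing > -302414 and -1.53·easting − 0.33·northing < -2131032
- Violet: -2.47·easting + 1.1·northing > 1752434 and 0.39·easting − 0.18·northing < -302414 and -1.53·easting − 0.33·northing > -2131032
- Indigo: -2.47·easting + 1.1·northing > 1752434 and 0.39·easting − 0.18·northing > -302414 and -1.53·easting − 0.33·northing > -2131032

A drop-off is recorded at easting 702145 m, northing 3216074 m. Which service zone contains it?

Teal

-2.47·702145 + 1.1·3216074 = 1803383.250, which is > 1752434
0.39·702145 − 0.18·3216074 = -305056.770, which is < -302414
-1.53·702145 − 0.33·3216074 = -2135586.270, which is < -2131032
This sign pattern matches Teal.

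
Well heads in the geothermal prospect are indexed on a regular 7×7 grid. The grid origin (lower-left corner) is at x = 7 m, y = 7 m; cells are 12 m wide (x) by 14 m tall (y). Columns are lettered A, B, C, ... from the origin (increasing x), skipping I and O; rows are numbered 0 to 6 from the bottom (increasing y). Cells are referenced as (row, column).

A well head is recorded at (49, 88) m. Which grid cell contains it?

Column index: ⌊(49 − 7) / 12⌋ = ⌊3.500⌋ = 3 → column D
Row offset from origin: ⌊(88 − 7) / 14⌋ = ⌊5.786⌋ = 5 → row 5

(5, D)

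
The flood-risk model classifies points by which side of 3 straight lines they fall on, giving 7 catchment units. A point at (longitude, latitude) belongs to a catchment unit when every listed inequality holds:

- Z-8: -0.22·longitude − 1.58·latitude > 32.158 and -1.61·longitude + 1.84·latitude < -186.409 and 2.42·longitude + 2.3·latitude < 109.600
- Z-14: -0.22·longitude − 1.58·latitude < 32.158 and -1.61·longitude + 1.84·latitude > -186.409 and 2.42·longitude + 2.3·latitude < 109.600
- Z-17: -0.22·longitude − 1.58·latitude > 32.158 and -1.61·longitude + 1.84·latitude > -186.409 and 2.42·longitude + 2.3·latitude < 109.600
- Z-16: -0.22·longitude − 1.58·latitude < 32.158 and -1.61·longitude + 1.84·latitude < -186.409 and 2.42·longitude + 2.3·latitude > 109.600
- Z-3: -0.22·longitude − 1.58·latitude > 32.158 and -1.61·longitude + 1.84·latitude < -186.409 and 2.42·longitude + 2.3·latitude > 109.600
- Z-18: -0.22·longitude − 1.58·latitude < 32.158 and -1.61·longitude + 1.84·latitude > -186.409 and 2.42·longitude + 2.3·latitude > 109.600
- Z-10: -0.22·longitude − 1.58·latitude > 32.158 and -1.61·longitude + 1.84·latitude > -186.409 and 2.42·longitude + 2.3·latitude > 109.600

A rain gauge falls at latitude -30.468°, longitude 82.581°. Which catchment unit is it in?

-0.22·82.581 − 1.58·-30.468 = 29.972, which is < 32.158
-1.61·82.581 + 1.84·-30.468 = -189.017, which is < -186.409
2.42·82.581 + 2.3·-30.468 = 129.770, which is > 109.600
This sign pattern matches Z-16.

Z-16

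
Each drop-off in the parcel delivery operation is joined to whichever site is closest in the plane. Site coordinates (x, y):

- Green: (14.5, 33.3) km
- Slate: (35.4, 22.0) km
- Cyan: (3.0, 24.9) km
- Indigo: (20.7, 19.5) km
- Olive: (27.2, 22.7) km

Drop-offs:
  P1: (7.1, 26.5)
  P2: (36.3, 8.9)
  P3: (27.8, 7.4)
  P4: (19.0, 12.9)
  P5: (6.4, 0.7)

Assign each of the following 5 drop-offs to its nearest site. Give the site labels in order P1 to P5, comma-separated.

P1 → Cyan (d²=19.37)
P2 → Slate (d²=172.42)
P3 → Indigo (d²=196.82)
P4 → Indigo (d²=46.45)
P5 → Indigo (d²=557.93)

Cyan, Slate, Indigo, Indigo, Indigo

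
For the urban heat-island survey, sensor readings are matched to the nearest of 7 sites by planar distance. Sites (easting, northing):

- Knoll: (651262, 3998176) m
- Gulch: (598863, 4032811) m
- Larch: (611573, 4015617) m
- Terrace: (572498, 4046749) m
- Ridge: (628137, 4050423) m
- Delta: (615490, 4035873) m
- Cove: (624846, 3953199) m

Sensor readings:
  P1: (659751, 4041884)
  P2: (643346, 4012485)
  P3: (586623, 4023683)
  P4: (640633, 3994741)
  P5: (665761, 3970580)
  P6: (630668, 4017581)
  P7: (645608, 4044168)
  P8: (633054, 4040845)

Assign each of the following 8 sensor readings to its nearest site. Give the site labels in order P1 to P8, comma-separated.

Ridge, Knoll, Gulch, Knoll, Knoll, Larch, Ridge, Ridge

P1 → Ridge (d²=1072359517.00)
P2 → Knoll (d²=267410537.00)
P3 → Gulch (d²=233137984.00)
P4 → Knoll (d²=124774866.00)
P5 → Knoll (d²=971760217.00)
P6 → Larch (d²=368476321.00)
P7 → Ridge (d²=344360866.00)
P8 → Ridge (d²=115914973.00)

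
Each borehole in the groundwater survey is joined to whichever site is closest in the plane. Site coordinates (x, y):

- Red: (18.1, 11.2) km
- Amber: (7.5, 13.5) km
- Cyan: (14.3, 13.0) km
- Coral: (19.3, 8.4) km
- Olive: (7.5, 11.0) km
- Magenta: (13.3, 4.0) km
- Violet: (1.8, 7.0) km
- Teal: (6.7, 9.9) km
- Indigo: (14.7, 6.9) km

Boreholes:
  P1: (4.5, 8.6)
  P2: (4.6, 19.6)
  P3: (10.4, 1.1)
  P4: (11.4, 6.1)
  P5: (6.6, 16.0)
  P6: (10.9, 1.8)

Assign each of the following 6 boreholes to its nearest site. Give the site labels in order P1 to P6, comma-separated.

P1 → Teal (d²=6.53)
P2 → Amber (d²=45.62)
P3 → Magenta (d²=16.82)
P4 → Magenta (d²=8.02)
P5 → Amber (d²=7.06)
P6 → Magenta (d²=10.60)

Teal, Amber, Magenta, Magenta, Amber, Magenta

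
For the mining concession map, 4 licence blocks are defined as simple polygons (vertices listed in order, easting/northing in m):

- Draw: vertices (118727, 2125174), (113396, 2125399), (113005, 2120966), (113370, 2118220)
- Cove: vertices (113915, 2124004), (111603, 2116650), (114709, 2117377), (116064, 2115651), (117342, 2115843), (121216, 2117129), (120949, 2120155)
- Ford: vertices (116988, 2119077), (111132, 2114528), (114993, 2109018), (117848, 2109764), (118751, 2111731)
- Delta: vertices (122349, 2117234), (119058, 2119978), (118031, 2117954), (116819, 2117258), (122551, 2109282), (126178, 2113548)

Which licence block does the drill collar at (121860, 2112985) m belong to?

Delta

Cast a ray rightward from (121860, 2112985). For each polygon, the edges (by vertex number in listed order) whose endpoints lie on opposite sides of northing = 2112985, where each meets that height, and whether that is right or left of the point:
Draw: no edge straddles that height → 0 crossings.
Cove: no edge straddles that height → 0 crossings.
Ford: 2–3 at easting≈112213.2 (left), 5–1 at easting≈118450.0 (left) → 0 crossings.
Delta: 4–5 at easting≈119889.8 (left), 5–6 at easting≈125699.3 (right) → 1 crossing.
Only Delta has an odd count, so the point is inside Delta.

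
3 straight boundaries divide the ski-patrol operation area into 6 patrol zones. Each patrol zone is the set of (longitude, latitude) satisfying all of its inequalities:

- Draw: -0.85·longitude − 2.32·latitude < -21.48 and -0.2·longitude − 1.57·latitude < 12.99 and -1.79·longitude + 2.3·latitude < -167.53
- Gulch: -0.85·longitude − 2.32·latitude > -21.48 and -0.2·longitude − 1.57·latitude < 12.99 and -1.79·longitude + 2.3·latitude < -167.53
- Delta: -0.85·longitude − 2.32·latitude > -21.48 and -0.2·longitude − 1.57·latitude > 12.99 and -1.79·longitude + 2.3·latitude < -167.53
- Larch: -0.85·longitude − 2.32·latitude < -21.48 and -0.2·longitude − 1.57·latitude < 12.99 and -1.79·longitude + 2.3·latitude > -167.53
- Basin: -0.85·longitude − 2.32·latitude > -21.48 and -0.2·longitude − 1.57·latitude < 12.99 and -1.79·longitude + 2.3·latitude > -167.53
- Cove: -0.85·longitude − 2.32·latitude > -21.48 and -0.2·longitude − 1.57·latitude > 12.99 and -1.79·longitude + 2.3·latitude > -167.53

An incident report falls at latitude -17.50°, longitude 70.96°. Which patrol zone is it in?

Cove

-0.85·70.96 − 2.32·-17.50 = -19.716, which is > -21.48
-0.2·70.96 − 1.57·-17.50 = 13.283, which is > 12.99
-1.79·70.96 + 2.3·-17.50 = -167.268, which is > -167.53
This sign pattern matches Cove.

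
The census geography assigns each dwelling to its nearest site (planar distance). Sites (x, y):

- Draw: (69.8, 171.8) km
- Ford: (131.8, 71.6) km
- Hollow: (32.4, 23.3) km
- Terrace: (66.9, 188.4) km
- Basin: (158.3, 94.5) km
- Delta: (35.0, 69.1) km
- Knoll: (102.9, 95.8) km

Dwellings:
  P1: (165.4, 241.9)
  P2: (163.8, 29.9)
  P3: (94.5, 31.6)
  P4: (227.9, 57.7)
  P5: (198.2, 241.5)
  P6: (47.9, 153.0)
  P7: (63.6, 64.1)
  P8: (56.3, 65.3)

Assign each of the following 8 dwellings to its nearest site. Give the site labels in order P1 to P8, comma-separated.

Terrace, Ford, Ford, Basin, Terrace, Draw, Delta, Delta

P1 → Terrace (d²=12564.50)
P2 → Ford (d²=2762.89)
P3 → Ford (d²=2991.29)
P4 → Basin (d²=6198.40)
P5 → Terrace (d²=20059.30)
P6 → Draw (d²=833.05)
P7 → Delta (d²=842.96)
P8 → Delta (d²=468.13)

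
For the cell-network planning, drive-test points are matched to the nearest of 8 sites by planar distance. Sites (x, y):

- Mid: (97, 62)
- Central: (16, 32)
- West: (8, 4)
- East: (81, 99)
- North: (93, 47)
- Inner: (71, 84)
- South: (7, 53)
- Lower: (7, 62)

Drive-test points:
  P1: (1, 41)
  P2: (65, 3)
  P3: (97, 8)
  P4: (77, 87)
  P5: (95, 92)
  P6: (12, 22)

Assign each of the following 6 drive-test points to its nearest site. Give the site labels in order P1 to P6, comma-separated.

South, North, North, Inner, East, Central

P1 → South (d²=180.00)
P2 → North (d²=2720.00)
P3 → North (d²=1537.00)
P4 → Inner (d²=45.00)
P5 → East (d²=245.00)
P6 → Central (d²=116.00)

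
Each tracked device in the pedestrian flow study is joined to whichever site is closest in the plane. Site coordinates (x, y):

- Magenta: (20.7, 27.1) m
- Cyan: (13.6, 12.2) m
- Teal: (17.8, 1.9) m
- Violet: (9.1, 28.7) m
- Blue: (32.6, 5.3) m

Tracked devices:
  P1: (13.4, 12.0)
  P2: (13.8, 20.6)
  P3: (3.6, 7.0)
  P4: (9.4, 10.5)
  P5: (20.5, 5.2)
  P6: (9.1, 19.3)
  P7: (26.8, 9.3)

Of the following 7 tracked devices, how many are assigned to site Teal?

P1 → Cyan
P2 → Cyan
P3 → Cyan
P4 → Cyan
P5 → Teal
P6 → Cyan
P7 → Blue
1 of the 7 goes to Teal.

1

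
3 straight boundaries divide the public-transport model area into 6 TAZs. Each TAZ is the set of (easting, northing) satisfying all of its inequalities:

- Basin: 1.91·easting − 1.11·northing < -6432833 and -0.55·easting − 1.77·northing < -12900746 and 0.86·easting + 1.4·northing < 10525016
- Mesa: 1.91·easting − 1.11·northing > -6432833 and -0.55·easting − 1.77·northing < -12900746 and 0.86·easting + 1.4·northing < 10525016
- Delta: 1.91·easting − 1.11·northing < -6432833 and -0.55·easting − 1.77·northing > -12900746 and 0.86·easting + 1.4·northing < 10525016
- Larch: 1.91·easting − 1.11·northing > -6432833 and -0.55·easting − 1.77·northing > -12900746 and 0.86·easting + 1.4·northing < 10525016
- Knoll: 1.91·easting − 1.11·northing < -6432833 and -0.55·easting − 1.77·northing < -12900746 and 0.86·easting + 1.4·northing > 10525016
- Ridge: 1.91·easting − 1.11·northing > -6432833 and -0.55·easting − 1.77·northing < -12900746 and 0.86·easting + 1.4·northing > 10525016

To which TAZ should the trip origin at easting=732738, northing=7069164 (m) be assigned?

Knoll

1.91·732738 − 1.11·7069164 = -6447242.460, which is < -6432833
-0.55·732738 − 1.77·7069164 = -12915426.180, which is < -12900746
0.86·732738 + 1.4·7069164 = 10526984.280, which is > 10525016
This sign pattern matches Knoll.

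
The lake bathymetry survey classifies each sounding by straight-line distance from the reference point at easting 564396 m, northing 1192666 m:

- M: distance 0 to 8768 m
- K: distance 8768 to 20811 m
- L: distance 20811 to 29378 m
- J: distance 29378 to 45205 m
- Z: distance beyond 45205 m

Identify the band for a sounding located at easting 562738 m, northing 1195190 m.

Distance = √((562738−564396)² + (1195190−1192666)²) = √(2748964.000 + 6370576.000) = 3019.858 m.
0 ≤ 3019.858 < 8768 → M.

M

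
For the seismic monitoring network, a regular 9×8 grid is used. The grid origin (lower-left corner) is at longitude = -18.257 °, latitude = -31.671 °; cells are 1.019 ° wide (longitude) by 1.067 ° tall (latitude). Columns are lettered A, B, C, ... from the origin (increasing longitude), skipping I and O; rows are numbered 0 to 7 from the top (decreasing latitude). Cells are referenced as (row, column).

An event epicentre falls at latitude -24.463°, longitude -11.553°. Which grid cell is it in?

Column index: ⌊(-11.553 − -18.257) / 1.019⌋ = ⌊6.579⌋ = 6 → column G
Row offset from origin: ⌊(-24.463 − -31.671) / 1.067⌋ = ⌊6.755⌋ = 6 → row 1 (counted from top)

(1, G)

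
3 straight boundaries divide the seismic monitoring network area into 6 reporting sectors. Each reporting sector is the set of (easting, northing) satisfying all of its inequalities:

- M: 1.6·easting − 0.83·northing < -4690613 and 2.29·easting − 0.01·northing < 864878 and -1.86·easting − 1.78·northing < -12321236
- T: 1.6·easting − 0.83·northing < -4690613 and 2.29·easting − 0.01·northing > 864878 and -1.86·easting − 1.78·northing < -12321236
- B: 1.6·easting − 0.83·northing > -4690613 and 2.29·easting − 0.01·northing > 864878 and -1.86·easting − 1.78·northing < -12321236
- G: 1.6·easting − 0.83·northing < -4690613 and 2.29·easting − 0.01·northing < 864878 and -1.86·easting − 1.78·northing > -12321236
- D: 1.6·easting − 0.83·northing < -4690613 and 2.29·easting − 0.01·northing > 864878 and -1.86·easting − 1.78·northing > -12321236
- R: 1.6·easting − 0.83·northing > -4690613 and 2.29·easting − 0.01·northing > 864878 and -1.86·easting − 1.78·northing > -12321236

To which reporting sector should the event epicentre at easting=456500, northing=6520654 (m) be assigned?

B

1.6·456500 − 0.83·6520654 = -4681742.820, which is > -4690613
2.29·456500 − 0.01·6520654 = 980178.460, which is > 864878
-1.86·456500 − 1.78·6520654 = -12455854.120, which is < -12321236
This sign pattern matches B.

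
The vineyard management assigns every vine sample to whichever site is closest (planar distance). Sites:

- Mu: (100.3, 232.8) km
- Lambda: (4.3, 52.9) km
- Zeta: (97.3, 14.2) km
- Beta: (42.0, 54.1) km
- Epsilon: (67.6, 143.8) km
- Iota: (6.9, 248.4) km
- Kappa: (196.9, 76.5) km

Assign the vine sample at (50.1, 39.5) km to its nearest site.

Squared distances to each site:
Mu: 39884.930; Lambda: 2277.200; Zeta: 2867.930; Beta: 278.770; Epsilon: 11184.740; Iota: 45505.450; Kappa: 22919.240.
Minimum at Beta.

Beta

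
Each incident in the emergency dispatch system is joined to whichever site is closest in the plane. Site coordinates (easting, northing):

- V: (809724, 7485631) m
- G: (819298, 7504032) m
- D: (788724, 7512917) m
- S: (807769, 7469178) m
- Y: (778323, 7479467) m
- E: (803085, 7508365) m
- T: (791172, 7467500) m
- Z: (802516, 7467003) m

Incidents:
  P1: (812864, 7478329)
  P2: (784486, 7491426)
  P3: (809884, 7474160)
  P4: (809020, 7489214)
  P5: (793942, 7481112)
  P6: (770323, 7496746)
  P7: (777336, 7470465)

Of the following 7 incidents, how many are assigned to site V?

2

P1 → V
P2 → Y
P3 → S
P4 → V
P5 → T
P6 → Y
P7 → Y
2 of the 7 go to V.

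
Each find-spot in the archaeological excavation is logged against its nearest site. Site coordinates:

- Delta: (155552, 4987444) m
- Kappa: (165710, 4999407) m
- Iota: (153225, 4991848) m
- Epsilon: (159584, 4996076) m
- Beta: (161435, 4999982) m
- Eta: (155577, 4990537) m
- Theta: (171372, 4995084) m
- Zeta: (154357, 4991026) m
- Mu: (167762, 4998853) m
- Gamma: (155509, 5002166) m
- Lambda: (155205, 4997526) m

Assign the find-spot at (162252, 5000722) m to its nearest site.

Beta

Squared distances to each site:
Delta: 221195284.000; Kappa: 13686989.000; Iota: 160234605.000; Epsilon: 28703540.000; Beta: 1215089.000; Eta: 148289850.000; Theta: 114961444.000; Zeta: 156343441.000; Mu: 33853261.000; Gamma: 47553185.000; Lambda: 59874625.000.
Minimum at Beta.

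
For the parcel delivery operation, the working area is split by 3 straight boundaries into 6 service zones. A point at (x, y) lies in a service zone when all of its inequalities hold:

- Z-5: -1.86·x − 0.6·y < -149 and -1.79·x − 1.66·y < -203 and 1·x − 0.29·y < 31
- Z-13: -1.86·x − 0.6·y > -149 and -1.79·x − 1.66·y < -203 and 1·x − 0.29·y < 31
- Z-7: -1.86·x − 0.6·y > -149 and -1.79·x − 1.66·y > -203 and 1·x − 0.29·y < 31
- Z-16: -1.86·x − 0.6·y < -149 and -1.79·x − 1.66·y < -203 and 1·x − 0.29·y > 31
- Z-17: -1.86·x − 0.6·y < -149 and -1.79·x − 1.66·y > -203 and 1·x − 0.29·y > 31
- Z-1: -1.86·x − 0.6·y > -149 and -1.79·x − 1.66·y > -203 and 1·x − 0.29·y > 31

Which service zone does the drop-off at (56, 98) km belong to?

Z-5

-1.86·56 − 0.6·98 = -162.960, which is < -149
-1.79·56 − 1.66·98 = -262.920, which is < -203
1·56 − 0.29·98 = 27.580, which is < 31
This sign pattern matches Z-5.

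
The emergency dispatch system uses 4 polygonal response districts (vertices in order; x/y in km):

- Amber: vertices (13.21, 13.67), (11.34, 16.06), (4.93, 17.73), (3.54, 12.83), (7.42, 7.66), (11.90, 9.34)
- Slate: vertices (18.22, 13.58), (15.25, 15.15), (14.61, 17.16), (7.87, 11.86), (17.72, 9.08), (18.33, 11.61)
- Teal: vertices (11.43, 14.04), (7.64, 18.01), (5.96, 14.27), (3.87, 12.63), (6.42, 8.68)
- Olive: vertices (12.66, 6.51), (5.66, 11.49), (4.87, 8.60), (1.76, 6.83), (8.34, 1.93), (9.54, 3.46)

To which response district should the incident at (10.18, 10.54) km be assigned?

Cast a ray rightward from (10.18, 10.54). For each polygon, the edges (by vertex number in listed order) whose endpoints lie on opposite sides of y = 10.54, where each meets that height, and whether that is right or left of the point:
Amber: 4–5 at x≈5.259 (left), 6–1 at x≈12.263 (right) → 1 crossing.
Slate: 4–5 at x≈12.547 (right), 5–6 at x≈18.072 (right) → 2 crossings.
Teal: 4–5 at x≈5.219 (left), 5–1 at x≈8.159 (left) → 0 crossings.
Olive: 1–2 at x≈6.995 (left), 2–3 at x≈5.400 (left) → 0 crossings.
Only Amber has an odd count, so the point is inside Amber.

Amber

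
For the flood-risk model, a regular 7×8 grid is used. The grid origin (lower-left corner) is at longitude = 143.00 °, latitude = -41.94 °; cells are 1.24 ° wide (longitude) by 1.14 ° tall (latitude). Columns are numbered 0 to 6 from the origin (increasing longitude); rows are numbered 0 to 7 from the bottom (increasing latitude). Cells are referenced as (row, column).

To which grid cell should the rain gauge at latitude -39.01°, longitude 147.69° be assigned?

(2, 3)

Column index: ⌊(147.69 − 143.00) / 1.24⌋ = ⌊3.782⌋ = 3
Row offset from origin: ⌊(-39.01 − -41.94) / 1.14⌋ = ⌊2.570⌋ = 2 → row 2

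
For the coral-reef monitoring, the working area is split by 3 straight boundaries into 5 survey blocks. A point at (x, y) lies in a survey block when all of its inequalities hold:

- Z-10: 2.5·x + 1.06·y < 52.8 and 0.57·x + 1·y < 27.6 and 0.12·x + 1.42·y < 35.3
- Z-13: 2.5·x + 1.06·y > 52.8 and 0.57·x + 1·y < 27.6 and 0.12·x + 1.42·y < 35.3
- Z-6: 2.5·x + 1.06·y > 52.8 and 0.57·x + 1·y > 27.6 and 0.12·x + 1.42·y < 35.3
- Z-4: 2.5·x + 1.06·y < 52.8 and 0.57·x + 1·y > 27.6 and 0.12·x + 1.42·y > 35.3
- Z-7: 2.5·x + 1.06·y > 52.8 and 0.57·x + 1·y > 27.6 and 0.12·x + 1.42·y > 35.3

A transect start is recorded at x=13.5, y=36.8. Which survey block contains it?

Z-7

2.5·13.5 + 1.06·36.8 = 72.758, which is > 52.8
0.57·13.5 + 1·36.8 = 44.495, which is > 27.6
0.12·13.5 + 1.42·36.8 = 53.876, which is > 35.3
This sign pattern matches Z-7.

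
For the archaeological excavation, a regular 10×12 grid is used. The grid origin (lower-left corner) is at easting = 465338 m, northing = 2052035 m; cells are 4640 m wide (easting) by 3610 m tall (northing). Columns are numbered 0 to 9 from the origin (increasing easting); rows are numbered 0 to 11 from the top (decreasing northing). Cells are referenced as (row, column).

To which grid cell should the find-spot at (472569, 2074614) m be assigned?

Column index: ⌊(472569 − 465338) / 4640⌋ = ⌊1.558⌋ = 1
Row offset from origin: ⌊(2074614 − 2052035) / 3610⌋ = ⌊6.255⌋ = 6 → row 5 (counted from top)

(5, 1)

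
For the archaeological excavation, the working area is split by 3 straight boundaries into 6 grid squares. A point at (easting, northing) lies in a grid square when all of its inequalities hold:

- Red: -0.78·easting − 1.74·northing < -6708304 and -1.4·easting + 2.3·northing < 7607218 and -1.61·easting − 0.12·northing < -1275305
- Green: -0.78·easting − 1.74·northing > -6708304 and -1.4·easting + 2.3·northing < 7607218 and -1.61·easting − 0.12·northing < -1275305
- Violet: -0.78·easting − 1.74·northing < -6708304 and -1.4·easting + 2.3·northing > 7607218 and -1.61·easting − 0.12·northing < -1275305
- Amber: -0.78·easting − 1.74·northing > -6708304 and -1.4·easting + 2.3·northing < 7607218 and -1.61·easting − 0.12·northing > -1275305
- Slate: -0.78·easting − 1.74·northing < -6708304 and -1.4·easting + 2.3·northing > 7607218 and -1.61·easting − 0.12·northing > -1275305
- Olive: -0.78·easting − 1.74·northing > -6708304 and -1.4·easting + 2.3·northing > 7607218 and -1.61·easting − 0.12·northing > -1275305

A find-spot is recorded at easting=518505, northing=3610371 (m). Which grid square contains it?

Amber

-0.78·518505 − 1.74·3610371 = -6686479.440, which is > -6708304
-1.4·518505 + 2.3·3610371 = 7577946.300, which is < 7607218
-1.61·518505 − 0.12·3610371 = -1268037.570, which is > -1275305
This sign pattern matches Amber.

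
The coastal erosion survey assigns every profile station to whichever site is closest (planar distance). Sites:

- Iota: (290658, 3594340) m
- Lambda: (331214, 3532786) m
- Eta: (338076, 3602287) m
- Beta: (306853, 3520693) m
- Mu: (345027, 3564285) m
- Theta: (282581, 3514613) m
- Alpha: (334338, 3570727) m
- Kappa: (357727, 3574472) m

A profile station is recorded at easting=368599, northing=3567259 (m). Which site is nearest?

Kappa

Squared distances to each site:
Iota: 6808180042.000; Lambda: 2586025954.000; Eta: 2158614313.000; Beta: 5980960872.000; Mu: 564483860.000; Theta: 10170697640.000; Alpha: 1185843145.000; Kappa: 170227753.000.
Minimum at Kappa.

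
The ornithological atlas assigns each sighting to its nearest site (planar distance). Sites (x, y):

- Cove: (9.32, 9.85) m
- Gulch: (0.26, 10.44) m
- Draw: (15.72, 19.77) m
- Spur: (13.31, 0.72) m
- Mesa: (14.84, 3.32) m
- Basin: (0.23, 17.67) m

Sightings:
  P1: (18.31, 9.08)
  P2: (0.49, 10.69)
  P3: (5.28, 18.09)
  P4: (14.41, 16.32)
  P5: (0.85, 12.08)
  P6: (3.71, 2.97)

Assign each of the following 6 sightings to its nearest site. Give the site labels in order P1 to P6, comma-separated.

Mesa, Gulch, Basin, Draw, Gulch, Gulch

P1 → Mesa (d²=45.22)
P2 → Gulch (d²=0.12)
P3 → Basin (d²=25.68)
P4 → Draw (d²=13.62)
P5 → Gulch (d²=3.04)
P6 → Gulch (d²=67.70)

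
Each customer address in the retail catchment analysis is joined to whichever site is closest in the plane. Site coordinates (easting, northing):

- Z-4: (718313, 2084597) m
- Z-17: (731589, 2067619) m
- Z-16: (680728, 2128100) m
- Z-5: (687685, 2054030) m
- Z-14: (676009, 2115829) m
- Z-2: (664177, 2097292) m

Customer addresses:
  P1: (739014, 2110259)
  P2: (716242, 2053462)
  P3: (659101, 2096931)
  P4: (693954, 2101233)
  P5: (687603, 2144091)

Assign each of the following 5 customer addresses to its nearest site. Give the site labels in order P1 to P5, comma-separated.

Z-4, Z-17, Z-2, Z-14, Z-16

P1 → Z-4 (d²=1087069645.00)
P2 → Z-17 (d²=435951058.00)
P3 → Z-2 (d²=25896097.00)
P4 → Z-14 (d²=535066241.00)
P5 → Z-16 (d²=302977706.00)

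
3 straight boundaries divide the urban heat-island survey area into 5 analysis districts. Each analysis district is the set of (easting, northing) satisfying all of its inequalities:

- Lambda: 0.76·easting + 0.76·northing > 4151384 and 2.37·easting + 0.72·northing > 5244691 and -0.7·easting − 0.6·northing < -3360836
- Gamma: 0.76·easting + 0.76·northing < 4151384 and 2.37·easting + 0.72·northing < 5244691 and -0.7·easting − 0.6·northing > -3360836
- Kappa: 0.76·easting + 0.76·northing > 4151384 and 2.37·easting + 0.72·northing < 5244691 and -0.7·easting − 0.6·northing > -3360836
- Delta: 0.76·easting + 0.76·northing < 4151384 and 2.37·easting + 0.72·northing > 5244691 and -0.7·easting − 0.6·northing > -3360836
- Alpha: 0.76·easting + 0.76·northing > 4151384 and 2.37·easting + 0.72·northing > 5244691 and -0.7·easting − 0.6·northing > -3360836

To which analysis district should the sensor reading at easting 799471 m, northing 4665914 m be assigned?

Alpha

0.76·799471 + 0.76·4665914 = 4153692.600, which is > 4151384
2.37·799471 + 0.72·4665914 = 5254204.350, which is > 5244691
-0.7·799471 − 0.6·4665914 = -3359178.100, which is > -3360836
This sign pattern matches Alpha.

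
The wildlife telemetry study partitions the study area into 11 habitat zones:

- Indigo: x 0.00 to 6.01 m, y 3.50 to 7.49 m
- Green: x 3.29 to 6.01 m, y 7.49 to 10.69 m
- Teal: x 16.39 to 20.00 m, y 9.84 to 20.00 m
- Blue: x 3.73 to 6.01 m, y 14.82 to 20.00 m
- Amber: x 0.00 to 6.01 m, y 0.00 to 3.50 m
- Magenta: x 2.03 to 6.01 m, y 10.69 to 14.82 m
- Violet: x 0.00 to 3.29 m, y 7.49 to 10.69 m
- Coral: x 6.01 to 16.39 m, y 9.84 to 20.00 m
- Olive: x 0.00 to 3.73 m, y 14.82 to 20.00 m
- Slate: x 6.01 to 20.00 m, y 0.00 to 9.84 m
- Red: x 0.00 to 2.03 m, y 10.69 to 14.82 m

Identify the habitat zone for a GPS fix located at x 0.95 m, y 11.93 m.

The point has x = 0.95 and y = 11.93.
Only Red satisfies 0.00 ≤ x ≤ 2.03 and 10.69 ≤ y ≤ 14.82.

Red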